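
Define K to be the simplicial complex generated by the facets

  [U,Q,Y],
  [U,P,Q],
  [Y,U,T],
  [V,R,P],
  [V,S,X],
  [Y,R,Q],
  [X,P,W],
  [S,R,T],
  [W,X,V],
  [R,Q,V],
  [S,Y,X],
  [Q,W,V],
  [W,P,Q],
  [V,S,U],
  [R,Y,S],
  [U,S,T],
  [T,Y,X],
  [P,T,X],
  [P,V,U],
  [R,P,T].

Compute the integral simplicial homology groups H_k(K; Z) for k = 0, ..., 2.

Order the vertices as P < Q < R < S < T < U < V < W < X < Y. Listing each simplex with vertices in this order, K has dimension 2 with simplices:

  0-simplices (10): P, Q, R, S, T, U, V, W, X, Y
  1-simplices (30): PQ, PR, PT, PU, PV, PW, PX, QR, QU, QV, QW, QY, RS, RT, RV, RY, ST, SU, SV, SX, SY, TU, TX, TY, UV, UY, VW, VX, WX, XY
  2-simplices (20): PQU, PQW, PRT, PRV, PTX, PUV, PWX, QRV, QRY, QUY, QVW, RST, RSY, STU, SUV, SVX, SXY, TUY, TXY, VWX

Hence C_0 ≅ Z^10, C_1 ≅ Z^30, C_2 ≅ Z^20.

∂_1: C_1 → C_0 maps an edge to its endpoints' difference, ∂[p,q] = q − p.
The resulting 10×30 matrix has rank 9, and its Smith normal form has invariant factors (1,1,1,1,1,1,1,1,1).

∂_2: C_2 → C_1 acts by ∂[p,q,r] = [q,r] − [p,r] + [p,q]. For instance
  ∂PTX = TX − PX + PT,
  ∂STU = TU − SU + ST.
The 30×20 boundary matrix has rank 20 and Smith normal form diag(1,1,1,1,1,1,1,1,1,1,1,1,1,1,1,1,1,1,1,2).

Computing H_k = (kernel of ∂_k) / (image of ∂_{k+1}):

  H_0: rank C_0 − rank ∂_1 = 10 − 9 = 1, and the invariant factors of ∂_1 are all 1, so H_0 = Z.
  H_1: rank ker ∂_1 − rank ∂_2 = (30 − 9) − 20 = 1, and ∂_2 has invariant factor 2 > 1, so H_1 = Z ⊕ Z/2Z.
  H_2: rank ker ∂_2 − rank ∂_3 = (20 − 20) − 0 = 0, and there is no ∂_3, so H_2 = 0.

H_0 = Z,  H_1 = Z ⊕ Z/2Z,  H_2 = 0.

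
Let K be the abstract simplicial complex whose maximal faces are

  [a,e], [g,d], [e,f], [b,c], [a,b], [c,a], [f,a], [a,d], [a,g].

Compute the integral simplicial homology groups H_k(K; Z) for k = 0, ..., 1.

K has 7 vertices, 9 edges.
rank ∂_0 = 0, rank ∂_1 = 6 ⇒ b_0 = 7 − 0 − 6 = 1; all invariant factors of ∂_1 are 1 so no torsion. So H_0 = Z.
rank ∂_1 = 6, rank ∂_2 = 0 ⇒ b_1 = 9 − 6 − 0 = 3. So H_1 = Z^3.

H_0 ≅ Z,  H_1 ≅ Z^3.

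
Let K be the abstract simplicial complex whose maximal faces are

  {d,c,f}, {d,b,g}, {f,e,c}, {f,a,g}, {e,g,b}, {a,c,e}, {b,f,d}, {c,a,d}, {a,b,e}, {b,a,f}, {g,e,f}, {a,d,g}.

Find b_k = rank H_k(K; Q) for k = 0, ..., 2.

b_0 = 1, b_1 = 0, b_2 = 0.

Order the vertices as a < b < c < d < e < f < g. Listing each simplex with vertices in this order, K has dimension 2 with simplices:

  0-simplices (7): a, b, c, d, e, f, g
  1-simplices (18): ab, ac, ad, ae, af, ag, bd, be, bf, bg, cd, ce, cf, df, dg, ef, eg, fg
  2-simplices (12): abe, abf, acd, ace, adg, afg, bdf, bdg, beg, cdf, cef, efg

giving chain groups C_0 ≅ Z^7, C_1 ≅ Z^18, C_2 ≅ Z^12.

The boundary map ∂_1: C_1 → C_0 is given by ∂[p,q] = [q] − [p]. For instance
  ∂ce = e − c.
The resulting 7×18 matrix has rank 6, and its Smith normal form has invariant factors (1,1,1,1,1,1).

Boundary ∂_2: C_2 → C_1 maps a triangle to the signed sum of its edges. For instance
  ∂abe = be − ae + ab,
  ∂ace = ce − ae + ac.
The resulting 18×12 matrix has rank 12, and its Smith normal form has invariant factors (1,1,1,1,1,1,1,1,1,1,1,2).

Reading off H_k = ker ∂_k / im ∂_{k+1}:

  H_0: rank C_0 − rank ∂_1 = 7 − 6 = 1, and the invariant factors of ∂_1 are all 1, so H_0 ≅ Z.
  H_1: rank ker ∂_1 − rank ∂_2 = (18 − 6) − 12 = 0, and ∂_2 has invariant factor 2 > 1, so H_1 ≅ Z/2.
  H_2: rank ker ∂_2 − rank ∂_3 = (12 − 12) − 0 = 0, and there is no ∂_3, so H_2 ≅ 0.

As a check, the Euler characteristic is 7 − 18 + 12 = 1, which agrees with 1 − 0 + 0 = 1.

Hence the Betti numbers are b_0 = 1, b_1 = 0, b_2 = 0.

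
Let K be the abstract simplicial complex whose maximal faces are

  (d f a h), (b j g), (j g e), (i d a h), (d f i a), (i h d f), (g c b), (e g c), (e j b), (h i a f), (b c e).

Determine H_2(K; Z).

H_2 = Z.

Fix the vertex order a < b < c < d < e < f < g < h < i < j and write every simplex with vertices in increasing order. Then dim K = 3 and the simplices of K are:

  0-simplices (10): a, b, c, d, e, f, g, h, i, j
  1-simplices (19): ad, af, ah, ai, bc, be, bg, bj, ce, cg, df, dh, di, eg, ej, fh, fi, gj, hi
  2-simplices (16): adf, adh, adi, afh, afi, ahi, bce, bcg, bej, bgj, ceg, dfh, dfi, dhi, egj, fhi
  3-simplices (5): adfh, adfi, adhi, afhi, dfhi

Hence C_0 ≅ Z^10, C_1 ≅ Z^19, C_2 ≅ Z^16, C_3 ≅ Z^5.

∂_1: C_1 → C_0 is given by ∂[p,q] = [q] − [p].
The 10×19 boundary matrix has rank 8 and Smith normal form diag(1,1,1,1,1,1,1,1).

Boundary ∂_2: C_2 → C_1 maps a triangle to the signed sum of its edges. For instance
  ∂ahi = hi − ai + ah,
  ∂ceg = eg − cg + ce.
The 19×16 boundary matrix has rank 11 and Smith normal form diag(1,1,1,1,1,1,1,1,1,1,1).

Boundary ∂_3: C_3 → C_2 sends each 3-simplex σ to the alternating sum Σ_i (−1)^i (σ with its i-th vertex removed). For instance
  ∂afhi = fhi − ahi + afi − afh,
  ∂adfh = dfh − afh + adh − adf.
The 16×5 boundary matrix has rank 4 and Smith normal form diag(1,1,1,1).

Computing H_k = (kernel of ∂_k) / (image of ∂_{k+1}):

  H_2: rank ker ∂_2 − rank ∂_3 = (16 − 11) − 4 = 1, and the invariant factors of ∂_3 are all 1, so H_2 ≅ Z.

(K is a triangulation of the disjoint union of the 2-sphere S^2 and the 3-sphere S^3.)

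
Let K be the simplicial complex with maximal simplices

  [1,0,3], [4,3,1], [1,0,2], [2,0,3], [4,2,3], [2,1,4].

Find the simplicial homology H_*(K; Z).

H_0 = Z,  H_1 = 0,  H_2 = Z.

K has 5 vertices, 9 edges, 6 triangles.
rank ∂_0 = 0, rank ∂_1 = 4 ⇒ b_0 = 5 − 0 − 4 = 1; all invariant factors of ∂_1 are 1 so no torsion. So H_0 = Z.
rank ∂_1 = 4, rank ∂_2 = 5 ⇒ b_1 = 9 − 4 − 5 = 0; all invariant factors of ∂_2 are 1 so no torsion. So H_1 = 0.
rank ∂_2 = 5, rank ∂_3 = 0 ⇒ b_2 = 6 − 5 − 0 = 1. So H_2 = Z.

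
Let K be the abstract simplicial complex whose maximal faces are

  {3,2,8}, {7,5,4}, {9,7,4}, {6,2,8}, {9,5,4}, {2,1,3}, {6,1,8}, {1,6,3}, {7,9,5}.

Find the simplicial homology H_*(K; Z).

K has 9 vertices, 16 edges, 9 triangles.
rank ∂_0 = 0, rank ∂_1 = 7 ⇒ b_0 = 9 − 0 − 7 = 2; all invariant factors of ∂_1 are 1 so no torsion. So H_0 = Z^2.
rank ∂_1 = 7, rank ∂_2 = 8 ⇒ b_1 = 16 − 7 − 8 = 1; all invariant factors of ∂_2 are 1 so no torsion. So H_1 = Z.
rank ∂_2 = 8, rank ∂_3 = 0 ⇒ b_2 = 9 − 8 − 0 = 1. So H_2 = Z.

H_0 = Z^2,  H_1 = Z,  H_2 = Z.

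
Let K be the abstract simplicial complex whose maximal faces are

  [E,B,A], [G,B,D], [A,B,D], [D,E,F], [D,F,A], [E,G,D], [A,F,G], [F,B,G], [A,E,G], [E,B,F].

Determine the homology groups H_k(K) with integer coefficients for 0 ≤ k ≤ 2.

H_0 ≅ Z,  H_1 ≅ Z/2Z,  H_2 = 0.

Take the total order A < B < D < E < F < G on the vertex set. Then K (dimension 2) consists of the simplices:

  0-simplices (6): A, B, D, E, F, G
  1-simplices (15): AB, AD, AE, AF, AG, BD, BE, BF, BG, DE, DF, DG, EF, EG, FG
  2-simplices (10): ABD, ABE, ADF, AEG, AFG, BDG, BEF, BFG, DEF, DEG

Hence C_0 ≅ Z^6, C_1 ≅ Z^15, C_2 ≅ Z^10.

Boundary ∂_1: C_1 → C_0 is given by ∂[p,q] = [q] − [p]. For instance
  ∂BF = F − B.
This gives a 6×15 integer matrix of rank 5; reducing to Smith normal form yields diagonal entries (1,1,1,1,1).

Boundary ∂_2: C_2 → C_1 acts by ∂[p,q,r] = [q,r] − [p,r] + [p,q]. For instance
  ∂ABE = BE − AE + AB,
  ∂DEG = EG − DG + DE.
The 15×10 boundary matrix has rank 10 and Smith normal form diag(1,1,1,1,1,1,1,1,1,2).

Reading off H_k = ker ∂_k / im ∂_{k+1}:

  H_0: rank C_0 − rank ∂_1 = 6 − 5 = 1, and the invariant factors of ∂_1 are all 1, so H_0 = Z.
  H_1: rank ker ∂_1 − rank ∂_2 = (15 − 5) − 10 = 0, and ∂_2 has invariant factor 2 > 1, so H_1 = Z/2Z.
  H_2: rank ker ∂_2 − rank ∂_3 = (10 − 10) − 0 = 0, and there is no ∂_3, so H_2 = 0.

As a check, the Euler characteristic is 6 − 15 + 10 = 1, which agrees with 1 − 0 + 0 = 1.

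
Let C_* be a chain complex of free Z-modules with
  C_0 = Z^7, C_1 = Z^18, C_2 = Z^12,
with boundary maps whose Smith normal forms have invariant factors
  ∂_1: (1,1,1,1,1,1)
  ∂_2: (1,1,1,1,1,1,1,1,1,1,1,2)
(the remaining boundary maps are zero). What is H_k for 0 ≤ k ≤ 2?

H_0: b_0 = 7 − 0 − 6 = 1; torsion from ∂_1 factors > 1: none. So H_0 ≅ Z.
H_1: b_1 = 18 − 6 − 12 = 0; torsion from ∂_2 factors > 1: [2]. So H_1 ≅ Z/2.
H_2: b_2 = 12 − 12 − 0 = 0; torsion from ∂_3 factors > 1: none. So H_2 ≅ 0.

H_0 ≅ Z,  H_1 ≅ Z/2,  H_2 = 0.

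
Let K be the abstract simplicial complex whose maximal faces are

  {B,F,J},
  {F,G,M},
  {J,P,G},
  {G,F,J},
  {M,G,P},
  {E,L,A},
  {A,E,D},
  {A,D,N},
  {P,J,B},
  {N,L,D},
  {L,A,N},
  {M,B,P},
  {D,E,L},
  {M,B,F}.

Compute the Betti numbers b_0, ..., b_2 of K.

b_0 = 2, b_1 = 0, b_2 = 2.

We work with the vertex ordering A < B < D < E < F < G < J < L < M < N < P. The simplices of K, each written with vertices in increasing order, are:

  0-simplices (11): A, B, D, E, F, G, J, L, M, N, P
  1-simplices (21): AD, AE, AL, AN, BF, BJ, BM, BP, DE, DL, DN, EL, FG, FJ, FM, GJ, GM, GP, JP, LN, MP
  2-simplices (14): ADE, ADN, AEL, ALN, BFJ, BFM, BJP, BMP, DEL, DLN, FGJ, FGM, GJP, GMP

so the chain groups are C_0 ≅ Z^11, C_1 ≅ Z^21, C_2 ≅ Z^14.

Boundary ∂_1: C_1 → C_0 maps an edge to its endpoints' difference, ∂[p,q] = q − p.
As a 11×21 matrix over Z this has rank 9, with invariant factors (1,1,1,1,1,1,1,1,1).

∂_2: C_2 → C_1 sends each 2-simplex [p,q,r] to [q,r] − [p,r] + [p,q]. For instance
  ∂DLN = LN − DN + DL,
  ∂GMP = MP − GP + GM.
This gives a 21×14 integer matrix of rank 12; reducing to Smith normal form yields diagonal entries (1,1,1,1,1,1,1,1,1,1,1,1).

Reading off H_k = ker ∂_k / im ∂_{k+1}:

  H_0: rank C_0 − rank ∂_1 = 11 − 9 = 2, and the invariant factors of ∂_1 are all 1, so H_0 = Z^2.
  H_1: rank ker ∂_1 − rank ∂_2 = (21 − 9) − 12 = 0, and the invariant factors of ∂_2 are all 1, so H_1 = 0.
  H_2: rank ker ∂_2 − rank ∂_3 = (14 − 12) − 0 = 2, and there is no ∂_3, so H_2 = Z^2.

(K is a triangulation of the disjoint union of the 2-sphere S^2 and the 2-sphere S^2.)

Hence the Betti numbers are b_0 = 2, b_1 = 0, b_2 = 2.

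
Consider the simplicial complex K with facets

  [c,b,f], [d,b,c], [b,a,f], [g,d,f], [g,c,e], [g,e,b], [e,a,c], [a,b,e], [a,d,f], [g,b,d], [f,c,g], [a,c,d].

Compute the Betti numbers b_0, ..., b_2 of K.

Order the vertices as a < b < c < d < e < f < g. Listing each simplex with vertices in this order, K has dimension 2 with simplices:

  0-simplices (7): a, b, c, d, e, f, g
  1-simplices (18): ab, ac, ad, ae, af, bc, bd, be, bf, bg, cd, ce, cf, cg, df, dg, eg, fg
  2-simplices (12): abe, abf, acd, ace, adf, bcd, bcf, bdg, beg, ceg, cfg, dfg

so the chain groups are C_0 ≅ Z^7, C_1 ≅ Z^18, C_2 ≅ Z^12.

The boundary map ∂_1: C_1 → C_0 is given by ∂[p,q] = [q] − [p].
As a 7×18 matrix over Z this has rank 6, with invariant factors (1,1,1,1,1,1).

Boundary ∂_2: C_2 → C_1 maps a triangle to the signed sum of its edges. For instance
  ∂bcf = cf − bf + bc,
  ∂ceg = eg − cg + ce.
The resulting 18×12 matrix has rank 12, and its Smith normal form has invariant factors (1,1,1,1,1,1,1,1,1,1,1,2).

From H_k ≅ ker(∂_k) / im(∂_{k+1}) we obtain:

  H_0: rank C_0 − rank ∂_1 = 7 − 6 = 1, and the invariant factors of ∂_1 are all 1, so H_0 = Z.
  H_1: rank ker ∂_1 − rank ∂_2 = (18 − 6) − 12 = 0, and ∂_2 has invariant factor 2 > 1, so H_1 = Z/2.
  H_2: rank ker ∂_2 − rank ∂_3 = (12 − 12) − 0 = 0, and there is no ∂_3, so H_2 = 0.

(K is a triangulation of the real projective plane RP^2.)

Hence the Betti numbers are b_0 = 1, b_1 = 0, b_2 = 0.

b_0 = 1, b_1 = 0, b_2 = 0.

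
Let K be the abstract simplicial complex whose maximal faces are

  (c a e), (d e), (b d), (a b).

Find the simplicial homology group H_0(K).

H_0 ≅ Z.

Order the vertices as a < b < c < d < e. Listing each simplex with vertices in this order, K has dimension 2 with simplices:

  0-simplices (5): a, b, c, d, e
  1-simplices (6): ab, ac, ae, bd, ce, de
  2-simplices (1): ace

so the chain groups are C_0 ≅ Z^5, C_1 ≅ Z^6, C_2 ≅ Z^1.

∂_1: C_1 → C_0 maps an edge to its endpoints' difference, ∂[p,q] = q − p.
The 5×6 boundary matrix has rank 4 and Smith normal form diag(1,1,1,1).

∂_2: C_2 → C_1 sends each 2-simplex [p,q,r] to [q,r] − [p,r] + [p,q]. For instance
  ∂ace = ce − ae + ac.
As a 6×1 matrix over Z this has rank 1, with invariant factors (1).

Reading off H_k = ker ∂_k / im ∂_{k+1}:

  H_0: rank C_0 − rank ∂_1 = 5 − 4 = 1, and the invariant factors of ∂_1 are all 1, so H_0 = Z.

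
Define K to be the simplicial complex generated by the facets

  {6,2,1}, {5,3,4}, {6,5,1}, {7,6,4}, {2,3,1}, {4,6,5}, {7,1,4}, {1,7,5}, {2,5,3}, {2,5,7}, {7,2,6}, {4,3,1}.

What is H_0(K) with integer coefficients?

K has 7 vertices, 18 edges, 12 triangles.
rank ∂_0 = 0, rank ∂_1 = 6 ⇒ b_0 = 7 − 0 − 6 = 1; all invariant factors of ∂_1 are 1 so no torsion. So H_0 ≅ Z.

H_0 ≅ Z.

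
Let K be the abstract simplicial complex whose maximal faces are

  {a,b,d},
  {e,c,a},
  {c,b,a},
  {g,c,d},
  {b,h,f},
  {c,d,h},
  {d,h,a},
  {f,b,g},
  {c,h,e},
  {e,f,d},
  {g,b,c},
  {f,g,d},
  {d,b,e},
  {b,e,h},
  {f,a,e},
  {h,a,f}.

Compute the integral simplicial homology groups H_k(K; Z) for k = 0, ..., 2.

Order the vertices as a < b < c < d < e < f < g < h. Listing each simplex with vertices in this order, K has dimension 2 with simplices:

  0-simplices (8): a, b, c, d, e, f, g, h
  1-simplices (24): ab, ac, ad, ae, af, ah, bc, bd, be, bf, bg, bh, cd, ce, cg, ch, de, df, dg, dh, ef, eh, fg, fh
  2-simplices (16): abc, abd, ace, adh, aef, afh, bcg, bde, beh, bfg, bfh, cdg, cdh, ceh, def, dfg

giving chain groups C_0 ≅ Z^8, C_1 ≅ Z^24, C_2 ≅ Z^16.

The boundary map ∂_1: C_1 → C_0 maps an edge to its endpoints' difference, ∂[p,q] = q − p.
The resulting 8×24 matrix has rank 7, and its Smith normal form has invariant factors (1,1,1,1,1,1,1).

∂_2: C_2 → C_1 acts by ∂[p,q,r] = [q,r] − [p,r] + [p,q]. For instance
  ∂def = ef − df + de,
  ∂abc = bc − ac + ab.
As a 24×16 matrix over Z this has rank 15, with invariant factors (1,1,1,1,1,1,1,1,1,1,1,1,1,1,1).

Reading off H_k = ker ∂_k / im ∂_{k+1}:

  H_0: rank C_0 − rank ∂_1 = 8 − 7 = 1, and the invariant factors of ∂_1 are all 1, so H_0 = Z.
  H_1: rank ker ∂_1 − rank ∂_2 = (24 − 7) − 15 = 2, and the invariant factors of ∂_2 are all 1, so H_1 = Z^2.
  H_2: rank ker ∂_2 − rank ∂_3 = (16 − 15) − 0 = 1, and there is no ∂_3, so H_2 = Z.

As a check, the Euler characteristic is 8 − 24 + 16 = 0, which agrees with 1 − 2 + 1 = 0.

H_0 ≅ Z,  H_1 ≅ Z^2,  H_2 ≅ Z.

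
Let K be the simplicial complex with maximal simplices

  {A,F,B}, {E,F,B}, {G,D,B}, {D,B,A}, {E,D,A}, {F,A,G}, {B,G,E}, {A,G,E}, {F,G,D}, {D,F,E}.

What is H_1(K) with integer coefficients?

Order the vertices as A < B < D < E < F < G. Listing each simplex with vertices in this order, K has dimension 2 with simplices:

  0-simplices (6): A, B, D, E, F, G
  1-simplices (15): AB, AD, AE, AF, AG, BD, BE, BF, BG, DE, DF, DG, EF, EG, FG
  2-simplices (10): ABD, ABF, ADE, AEG, AFG, BDG, BEF, BEG, DEF, DFG

Hence C_0 ≅ Z^6, C_1 ≅ Z^15, C_2 ≅ Z^10.

Boundary ∂_1: C_1 → C_0 maps an edge to its endpoints' difference, ∂[p,q] = q − p.
The 6×15 boundary matrix has rank 5 and Smith normal form diag(1,1,1,1,1).

The boundary map ∂_2: C_2 → C_1 acts by ∂[p,q,r] = [q,r] − [p,r] + [p,q]. For instance
  ∂BDG = DG − BG + BD,
  ∂ABF = BF − AF + AB.
As a 15×10 matrix over Z this has rank 10, with invariant factors (1,1,1,1,1,1,1,1,1,2).

Now H_k = ker ∂_k / im ∂_{k+1}, so:

  H_1: rank ker ∂_1 − rank ∂_2 = (15 − 5) − 10 = 0, and ∂_2 has invariant factor 2 > 1, so H_1 = Z_2.

H_1 = Z_2.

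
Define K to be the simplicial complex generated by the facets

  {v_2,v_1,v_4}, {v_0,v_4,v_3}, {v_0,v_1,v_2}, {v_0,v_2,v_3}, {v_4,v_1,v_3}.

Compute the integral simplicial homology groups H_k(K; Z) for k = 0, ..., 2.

H_0 = Z,  H_1 = Z,  H_2 = 0.

K has 5 vertices, 10 edges, 5 triangles.
rank ∂_0 = 0, rank ∂_1 = 4 ⇒ b_0 = 5 − 0 − 4 = 1; all invariant factors of ∂_1 are 1 so no torsion. So H_0 ≅ Z.
rank ∂_1 = 4, rank ∂_2 = 5 ⇒ b_1 = 10 − 4 − 5 = 1; all invariant factors of ∂_2 are 1 so no torsion. So H_1 ≅ Z.
rank ∂_2 = 5, rank ∂_3 = 0 ⇒ b_2 = 5 − 5 − 0 = 0. So H_2 ≅ 0.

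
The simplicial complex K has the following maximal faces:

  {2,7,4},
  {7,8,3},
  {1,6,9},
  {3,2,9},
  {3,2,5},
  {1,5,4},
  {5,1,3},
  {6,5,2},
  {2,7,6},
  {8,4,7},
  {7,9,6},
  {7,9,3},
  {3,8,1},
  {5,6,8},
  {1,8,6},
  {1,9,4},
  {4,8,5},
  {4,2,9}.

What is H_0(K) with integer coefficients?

H_0 ≅ Z.

Take the total order 1 < 2 < 3 < 4 < 5 < 6 < 7 < 8 < 9 on the vertex set. Then K (dimension 2) consists of the simplices:

  0-simplices (9): [1], [2], [3], [4], [5], [6], [7], [8], [9]
  1-simplices (27): (27 of them)
  2-simplices (18): [1,3,5], [1,3,8], [1,4,5], [1,4,9], [1,6,8], [1,6,9], [2,3,5], [2,3,9], [2,4,7], [2,4,9], [2,5,6], [2,6,7], [3,7,8], [3,7,9], [4,5,8], [4,7,8], [5,6,8], [6,7,9]

so the chain groups are C_0 ≅ Z^9, C_1 ≅ Z^27, C_2 ≅ Z^18.

∂_1: C_1 → C_0 maps an edge to its endpoints' difference, ∂[p,q] = q − p.
This gives a 9×27 integer matrix of rank 8; reducing to Smith normal form yields diagonal entries (1,1,1,1,1,1,1,1).

Boundary ∂_2: C_2 → C_1 acts by ∂[p,q,r] = [q,r] − [p,r] + [p,q]. For instance
  ∂[2,4,7] = [4,7] − [2,7] + [2,4],
  ∂[5,6,8] = [6,8] − [5,8] + [5,6].
As a 27×18 matrix over Z this has rank 18, with invariant factors (1,1,1,1,1,1,1,1,1,1,1,1,1,1,1,1,1,2).

From H_k ≅ ker(∂_k) / im(∂_{k+1}) we obtain:

  H_0: rank C_0 − rank ∂_1 = 9 − 8 = 1, and the invariant factors of ∂_1 are all 1, so H_0 ≅ Z.

(K is a triangulation of the Klein bottle.)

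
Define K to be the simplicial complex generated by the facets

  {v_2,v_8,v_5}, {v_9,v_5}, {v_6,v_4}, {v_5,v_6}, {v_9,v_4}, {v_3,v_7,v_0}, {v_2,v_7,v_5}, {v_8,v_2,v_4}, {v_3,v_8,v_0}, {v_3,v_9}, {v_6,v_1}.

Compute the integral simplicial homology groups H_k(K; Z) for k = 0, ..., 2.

K has 10 vertices, 18 edges, 5 triangles.
rank ∂_0 = 0, rank ∂_1 = 9 ⇒ b_0 = 10 − 0 − 9 = 1; all invariant factors of ∂_1 are 1 so no torsion. So H_0 ≅ Z.
rank ∂_1 = 9, rank ∂_2 = 5 ⇒ b_1 = 18 − 9 − 5 = 4; all invariant factors of ∂_2 are 1 so no torsion. So H_1 ≅ Z^4.
rank ∂_2 = 5, rank ∂_3 = 0 ⇒ b_2 = 5 − 5 − 0 = 0. So H_2 ≅ 0.

H_0 ≅ Z,  H_1 ≅ Z^4,  H_2 = 0.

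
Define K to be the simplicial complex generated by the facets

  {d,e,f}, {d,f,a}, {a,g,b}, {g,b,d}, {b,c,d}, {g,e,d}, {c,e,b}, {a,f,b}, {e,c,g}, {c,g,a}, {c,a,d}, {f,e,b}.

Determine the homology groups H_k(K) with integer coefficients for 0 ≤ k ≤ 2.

H_0 = Z,  H_1 = Z/2,  H_2 = 0.

Fix the vertex order a < b < c < d < e < f < g and write every simplex with vertices in increasing order. Then dim K = 2 and the simplices of K are:

  0-simplices (7): a, b, c, d, e, f, g
  1-simplices (18): ab, ac, ad, af, ag, bc, bd, be, bf, bg, cd, ce, cg, de, df, dg, ef, eg
  2-simplices (12): abf, abg, acd, acg, adf, bcd, bce, bdg, bef, ceg, def, deg

giving chain groups C_0 ≅ Z^7, C_1 ≅ Z^18, C_2 ≅ Z^12.

Boundary ∂_1: C_1 → C_0 sends each edge [p,q] (with p < q) to q − p. For instance
  ∂ad = d − a.
The resulting 7×18 matrix has rank 6, and its Smith normal form has invariant factors (1,1,1,1,1,1).

The boundary map ∂_2: C_2 → C_1 sends each 2-simplex [p,q,r] to [q,r] − [p,r] + [p,q]. For instance
  ∂abg = bg − ag + ab,
  ∂acd = cd − ad + ac.
This gives a 18×12 integer matrix of rank 12; reducing to Smith normal form yields diagonal entries (1,1,1,1,1,1,1,1,1,1,1,2).

From H_k ≅ ker(∂_k) / im(∂_{k+1}) we obtain:

  H_0: rank C_0 − rank ∂_1 = 7 − 6 = 1, and the invariant factors of ∂_1 are all 1, so H_0 = Z.
  H_1: rank ker ∂_1 − rank ∂_2 = (18 − 6) − 12 = 0, and ∂_2 has invariant factor 2 > 1, so H_1 = Z/2.
  H_2: rank ker ∂_2 − rank ∂_3 = (12 − 12) − 0 = 0, and there is no ∂_3, so H_2 = 0.

As a check, the Euler characteristic is 7 − 18 + 12 = 1, which agrees with 1 − 0 + 0 = 1.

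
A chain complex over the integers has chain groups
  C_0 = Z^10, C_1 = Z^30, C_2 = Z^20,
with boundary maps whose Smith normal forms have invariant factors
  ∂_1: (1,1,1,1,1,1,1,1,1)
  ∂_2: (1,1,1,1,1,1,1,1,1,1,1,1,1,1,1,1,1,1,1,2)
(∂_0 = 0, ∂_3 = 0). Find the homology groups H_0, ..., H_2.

H_0 ≅ Z,  H_1 ≅ Z ⊕ Z_2,  H_2 = 0.

H_0: b_0 = 10 − 0 − 9 = 1; torsion from ∂_1 factors > 1: none. So H_0 ≅ Z.
H_1: b_1 = 30 − 9 − 20 = 1; torsion from ∂_2 factors > 1: [2]. So H_1 ≅ Z ⊕ Z_2.
H_2: b_2 = 20 − 20 − 0 = 0; torsion from ∂_3 factors > 1: none. So H_2 ≅ 0.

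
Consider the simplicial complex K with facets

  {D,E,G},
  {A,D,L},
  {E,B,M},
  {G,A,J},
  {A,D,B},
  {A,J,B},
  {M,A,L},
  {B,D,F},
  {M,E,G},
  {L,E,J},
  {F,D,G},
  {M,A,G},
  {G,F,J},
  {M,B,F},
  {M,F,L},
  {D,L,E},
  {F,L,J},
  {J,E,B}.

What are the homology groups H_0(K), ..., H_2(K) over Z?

We work with the vertex ordering A < B < D < E < F < G < J < L < M. The simplices of K, each written with vertices in increasing order, are:

  0-simplices (9): A, B, D, E, F, G, J, L, M
  1-simplices (27): AB, AD, AG, AJ, AL, AM, BD, BE, BF, BJ, BM, DE, DF, DG, DL, EG, EJ, EL, EM, FG, FJ, FL, FM, GJ, GM, JL, LM
  2-simplices (18): ABD, ABJ, ADL, AGJ, AGM, ALM, BDF, BEJ, BEM, BFM, DEG, DEL, DFG, EGM, EJL, FGJ, FJL, FLM

so the chain groups are C_0 ≅ Z^9, C_1 ≅ Z^27, C_2 ≅ Z^18.

The boundary map ∂_1: C_1 → C_0 maps an edge to its endpoints' difference, ∂[p,q] = q − p. For instance
  ∂BF = F − B.
The 9×27 boundary matrix has rank 8 and Smith normal form diag(1,1,1,1,1,1,1,1).

∂_2: C_2 → C_1 maps a triangle to the signed sum of its edges. For instance
  ∂BEJ = EJ − BJ + BE,
  ∂ALM = LM − AM + AL.
The 27×18 boundary matrix has rank 17 and Smith normal form diag(1,1,1,1,1,1,1,1,1,1,1,1,1,1,1,1,1).

Reading off H_k = ker ∂_k / im ∂_{k+1}:

  H_0: rank C_0 − rank ∂_1 = 9 − 8 = 1, and the invariant factors of ∂_1 are all 1, so H_0 = Z.
  H_1: rank ker ∂_1 − rank ∂_2 = (27 − 8) − 17 = 2, and the invariant factors of ∂_2 are all 1, so H_1 = Z^2.
  H_2: rank ker ∂_2 − rank ∂_3 = (18 − 17) − 0 = 1, and there is no ∂_3, so H_2 = Z.

As a check, the Euler characteristic is 9 − 27 + 18 = 0, which agrees with 1 − 2 + 1 = 0.
(K is a triangulation of the torus T^2.)

H_0 ≅ Z,  H_1 ≅ Z^2,  H_2 ≅ Z.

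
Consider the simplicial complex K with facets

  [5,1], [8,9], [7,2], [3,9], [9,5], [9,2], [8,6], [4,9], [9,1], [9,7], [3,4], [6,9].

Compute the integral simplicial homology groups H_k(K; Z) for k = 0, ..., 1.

We work with the vertex ordering 1 < 2 < 3 < 4 < 5 < 6 < 7 < 8 < 9. The simplices of K, each written with vertices in increasing order, are:

  0-simplices (9): [1], [2], [3], [4], [5], [6], [7], [8], [9]
  1-simplices (12): [1,5], [1,9], [2,7], [2,9], [3,4], [3,9], [4,9], [5,9], [6,8], [6,9], [7,9], [8,9]

so the chain groups are C_0 ≅ Z^9, C_1 ≅ Z^12.

∂_1: C_1 → C_0 maps an edge to its endpoints' difference, ∂[p,q] = q − p.
This gives a 9×12 integer matrix of rank 8; reducing to Smith normal form yields diagonal entries (1,1,1,1,1,1,1,1).

Computing H_k = (kernel of ∂_k) / (image of ∂_{k+1}):

  H_0: rank C_0 − rank ∂_1 = 9 − 8 = 1, and the invariant factors of ∂_1 are all 1, so H_0 ≅ Z.
  H_1: rank ker ∂_1 − rank ∂_2 = (12 − 8) − 0 = 4, and there is no ∂_2, so H_1 ≅ Z^4.

H_0 = Z,  H_1 = Z^4.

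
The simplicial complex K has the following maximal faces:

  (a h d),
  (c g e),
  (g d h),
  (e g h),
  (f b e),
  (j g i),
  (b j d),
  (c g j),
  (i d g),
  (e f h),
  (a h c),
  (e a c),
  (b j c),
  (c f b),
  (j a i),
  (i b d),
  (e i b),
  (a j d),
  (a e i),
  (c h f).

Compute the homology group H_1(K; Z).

Take the total order a < b < c < d < e < f < g < h < i < j on the vertex set. Then K (dimension 2) consists of the simplices:

  0-simplices (10): a, b, c, d, e, f, g, h, i, j
  1-simplices (30): ac, ad, ae, ah, ai, aj, bc, bd, be, bf, bi, bj, ce, cf, cg, ch, cj, dg, dh, di, dj, ef, eg, eh, ei, fh, gh, gi, gj, ij
  2-simplices (20): ace, ach, adh, adj, aei, aij, bcf, bcj, bdi, bdj, bef, bei, ceg, cfh, cgj, dgh, dgi, efh, egh, gij

giving chain groups C_0 ≅ Z^10, C_1 ≅ Z^30, C_2 ≅ Z^20.

∂_1: C_1 → C_0 maps an edge to its endpoints' difference, ∂[p,q] = q − p. For instance
  ∂aj = j − a.
As a 10×30 matrix over Z this has rank 9, with invariant factors (1,1,1,1,1,1,1,1,1).

The boundary map ∂_2: C_2 → C_1 sends each 2-simplex [p,q,r] to [q,r] − [p,r] + [p,q]. For instance
  ∂efh = fh − eh + ef,
  ∂aei = ei − ai + ae.
As a 30×20 matrix over Z this has rank 20, with invariant factors (1,1,1,1,1,1,1,1,1,1,1,1,1,1,1,1,1,1,1,2).

From H_k ≅ ker(∂_k) / im(∂_{k+1}) we obtain:

  H_1: rank ker ∂_1 − rank ∂_2 = (30 − 9) − 20 = 1, and ∂_2 has invariant factor 2 > 1, so H_1 ≅ Z ⊕ Z/2.

H_1 ≅ Z ⊕ Z/2.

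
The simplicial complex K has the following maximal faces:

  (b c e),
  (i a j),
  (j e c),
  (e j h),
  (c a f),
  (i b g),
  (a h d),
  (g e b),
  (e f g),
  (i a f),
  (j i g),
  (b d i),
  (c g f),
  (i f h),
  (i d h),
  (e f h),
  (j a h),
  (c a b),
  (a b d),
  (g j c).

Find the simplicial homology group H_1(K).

Order the vertices as a < b < c < d < e < f < g < h < i < j. Listing each simplex with vertices in this order, K has dimension 2 with simplices:

  0-simplices (10): a, b, c, d, e, f, g, h, i, j
  1-simplices (30): ab, ac, ad, af, ah, ai, aj, bc, bd, be, bg, bi, ce, cf, cg, cj, dh, di, ef, eg, eh, ej, fg, fh, fi, gi, gj, hi, hj, ij
  2-simplices (20): abc, abd, acf, adh, afi, ahj, aij, bce, bdi, beg, bgi, cej, cfg, cgj, dhi, efg, efh, ehj, fhi, gij

giving chain groups C_0 ≅ Z^10, C_1 ≅ Z^30, C_2 ≅ Z^20.

The boundary map ∂_1: C_1 → C_0 sends each edge [p,q] (with p < q) to q − p. For instance
  ∂af = f − a.
As a 10×30 matrix over Z this has rank 9, with invariant factors (1,1,1,1,1,1,1,1,1).

∂_2: C_2 → C_1 acts by ∂[p,q,r] = [q,r] − [p,r] + [p,q]. For instance
  ∂afi = fi − ai + af,
  ∂bgi = gi − bi + bg.
The resulting 30×20 matrix has rank 20, and its Smith normal form has invariant factors (1,1,1,1,1,1,1,1,1,1,1,1,1,1,1,1,1,1,1,2).

Reading off H_k = ker ∂_k / im ∂_{k+1}:

  H_1: rank ker ∂_1 − rank ∂_2 = (30 − 9) − 20 = 1, and ∂_2 has invariant factor 2 > 1, so H_1 = Z ⊕ Z/2Z.

H_1 = Z ⊕ Z/2Z.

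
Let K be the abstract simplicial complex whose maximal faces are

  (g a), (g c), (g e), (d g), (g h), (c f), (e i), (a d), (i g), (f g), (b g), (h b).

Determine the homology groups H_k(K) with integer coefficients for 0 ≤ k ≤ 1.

Take the total order a < b < c < d < e < f < g < h < i on the vertex set. Then K (dimension 1) consists of the simplices:

  0-simplices (9): a, b, c, d, e, f, g, h, i
  1-simplices (12): ad, ag, bg, bh, cf, cg, dg, eg, ei, fg, gh, gi

Hence C_0 ≅ Z^9, C_1 ≅ Z^12.

The boundary map ∂_1: C_1 → C_0 maps an edge to its endpoints' difference, ∂[p,q] = q − p.
As a 9×12 matrix over Z this has rank 8, with invariant factors (1,1,1,1,1,1,1,1).

Now H_k = ker ∂_k / im ∂_{k+1}, so:

  H_0: rank C_0 − rank ∂_1 = 9 − 8 = 1, and the invariant factors of ∂_1 are all 1, so H_0 = Z.
  H_1: rank ker ∂_1 − rank ∂_2 = (12 − 8) − 0 = 4, and there is no ∂_2, so H_1 = Z^4.

(K is a triangulation of a wedge of 4 circles.)

H_0 ≅ Z,  H_1 ≅ Z^4.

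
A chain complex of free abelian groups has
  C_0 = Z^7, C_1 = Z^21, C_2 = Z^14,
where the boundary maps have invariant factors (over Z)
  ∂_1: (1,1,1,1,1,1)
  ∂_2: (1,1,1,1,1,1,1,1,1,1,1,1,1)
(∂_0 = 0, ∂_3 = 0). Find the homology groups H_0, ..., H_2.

H_0: b_0 = 7 − 0 − 6 = 1; torsion from ∂_1 factors > 1: none. So H_0 ≅ Z.
H_1: b_1 = 21 − 6 − 13 = 2; torsion from ∂_2 factors > 1: none. So H_1 ≅ Z^2.
H_2: b_2 = 14 − 13 − 0 = 1; torsion from ∂_3 factors > 1: none. So H_2 ≅ Z.

H_0 ≅ Z,  H_1 ≅ Z^2,  H_2 ≅ Z.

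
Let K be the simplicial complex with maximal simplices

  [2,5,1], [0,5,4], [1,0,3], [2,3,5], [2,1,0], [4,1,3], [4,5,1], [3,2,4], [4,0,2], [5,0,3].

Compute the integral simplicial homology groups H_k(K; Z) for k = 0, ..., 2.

We work with the vertex ordering 0 < 1 < 2 < 3 < 4 < 5. The simplices of K, each written with vertices in increasing order, are:

  0-simplices (6): [0], [1], [2], [3], [4], [5]
  1-simplices (15): [0,1], [0,2], [0,3], [0,4], [0,5], [1,2], [1,3], [1,4], [1,5], [2,3], [2,4], [2,5], [3,4], [3,5], [4,5]
  2-simplices (10): [0,1,2], [0,1,3], [0,2,4], [0,3,5], [0,4,5], [1,2,5], [1,3,4], [1,4,5], [2,3,4], [2,3,5]

Hence C_0 ≅ Z^6, C_1 ≅ Z^15, C_2 ≅ Z^10.

Boundary ∂_1: C_1 → C_0 maps an edge to its endpoints' difference, ∂[p,q] = q − p. For instance
  ∂[0,2] = [2] − [0].
This gives a 6×15 integer matrix of rank 5; reducing to Smith normal form yields diagonal entries (1,1,1,1,1).

The boundary map ∂_2: C_2 → C_1 sends each 2-simplex [p,q,r] to [q,r] − [p,r] + [p,q]. For instance
  ∂[2,3,5] = [3,5] − [2,5] + [2,3],
  ∂[1,2,5] = [2,5] − [1,5] + [1,2].
As a 15×10 matrix over Z this has rank 10, with invariant factors (1,1,1,1,1,1,1,1,1,2).

Computing H_k = (kernel of ∂_k) / (image of ∂_{k+1}):

  H_0: rank C_0 − rank ∂_1 = 6 − 5 = 1, and the invariant factors of ∂_1 are all 1, so H_0 = Z.
  H_1: rank ker ∂_1 − rank ∂_2 = (15 − 5) − 10 = 0, and ∂_2 has invariant factor 2 > 1, so H_1 = Z/2.
  H_2: rank ker ∂_2 − rank ∂_3 = (10 − 10) − 0 = 0, and there is no ∂_3, so H_2 = 0.

H_0 ≅ Z,  H_1 ≅ Z/2,  H_2 = 0.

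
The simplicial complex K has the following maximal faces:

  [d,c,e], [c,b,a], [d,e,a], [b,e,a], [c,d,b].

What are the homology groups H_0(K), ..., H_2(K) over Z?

H_0 = Z,  H_1 = Z,  H_2 = 0.

K has 5 vertices, 10 edges, 5 triangles.
rank ∂_0 = 0, rank ∂_1 = 4 ⇒ b_0 = 5 − 0 − 4 = 1; all invariant factors of ∂_1 are 1 so no torsion. So H_0 = Z.
rank ∂_1 = 4, rank ∂_2 = 5 ⇒ b_1 = 10 − 4 − 5 = 1; all invariant factors of ∂_2 are 1 so no torsion. So H_1 = Z.
rank ∂_2 = 5, rank ∂_3 = 0 ⇒ b_2 = 5 − 5 − 0 = 0. So H_2 = 0.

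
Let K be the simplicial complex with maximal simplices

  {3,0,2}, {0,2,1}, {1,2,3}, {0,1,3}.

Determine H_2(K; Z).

K has 4 vertices, 6 edges, 4 triangles.
rank ∂_2 = 3, rank ∂_3 = 0 ⇒ b_2 = 4 − 3 − 0 = 1. So H_2 = Z.

H_2 = Z.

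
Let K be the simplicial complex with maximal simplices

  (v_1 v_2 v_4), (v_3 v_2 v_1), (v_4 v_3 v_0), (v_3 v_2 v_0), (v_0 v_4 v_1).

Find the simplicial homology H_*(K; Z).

H_0 ≅ Z,  H_1 ≅ Z,  H_2 = 0.

We work with the vertex ordering v_0 < v_1 < v_2 < v_3 < v_4. The simplices of K, each written with vertices in increasing order, are:

  0-simplices (5): [v_0], [v_1], [v_2], [v_3], [v_4]
  1-simplices (10): [v_0,v_1], [v_0,v_2], [v_0,v_3], [v_0,v_4], [v_1,v_2], [v_1,v_3], [v_1,v_4], [v_2,v_3], [v_2,v_4], [v_3,v_4]
  2-simplices (5): [v_0,v_1,v_4], [v_0,v_2,v_3], [v_0,v_3,v_4], [v_1,v_2,v_3], [v_1,v_2,v_4]

giving chain groups C_0 ≅ Z^5, C_1 ≅ Z^10, C_2 ≅ Z^5.

∂_1: C_1 → C_0 maps an edge to its endpoints' difference, ∂[p,q] = q − p.
The 5×10 boundary matrix has rank 4 and Smith normal form diag(1,1,1,1).

The boundary map ∂_2: C_2 → C_1 sends each 2-simplex [p,q,r] to [q,r] − [p,r] + [p,q]. For instance
  ∂[v_0,v_1,v_4] = [v_1,v_4] − [v_0,v_4] + [v_0,v_1],
  ∂[v_0,v_3,v_4] = [v_3,v_4] − [v_0,v_4] + [v_0,v_3].
As a 10×5 matrix over Z this has rank 5, with invariant factors (1,1,1,1,1).

Reading off H_k = ker ∂_k / im ∂_{k+1}:

  H_0: rank C_0 − rank ∂_1 = 5 − 4 = 1, and the invariant factors of ∂_1 are all 1, so H_0 ≅ Z.
  H_1: rank ker ∂_1 − rank ∂_2 = (10 − 4) − 5 = 1, and the invariant factors of ∂_2 are all 1, so H_1 ≅ Z.
  H_2: rank ker ∂_2 − rank ∂_3 = (5 − 5) − 0 = 0, and there is no ∂_3, so H_2 ≅ 0.

As a check, the Euler characteristic is 5 − 10 + 5 = 0, which agrees with 1 − 1 + 0 = 0.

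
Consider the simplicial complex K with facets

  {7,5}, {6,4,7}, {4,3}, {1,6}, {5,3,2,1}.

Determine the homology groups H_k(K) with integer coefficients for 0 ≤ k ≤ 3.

K has 7 vertices, 12 edges, 5 triangles, 1 3-simplex.
rank ∂_0 = 0, rank ∂_1 = 6 ⇒ b_0 = 7 − 0 − 6 = 1; all invariant factors of ∂_1 are 1 so no torsion. So H_0 ≅ Z.
rank ∂_1 = 6, rank ∂_2 = 4 ⇒ b_1 = 12 − 6 − 4 = 2; all invariant factors of ∂_2 are 1 so no torsion. So H_1 ≅ Z^2.
rank ∂_2 = 4, rank ∂_3 = 1 ⇒ b_2 = 5 − 4 − 1 = 0; all invariant factors of ∂_3 are 1 so no torsion. So H_2 ≅ 0.
rank ∂_3 = 1, rank ∂_4 = 0 ⇒ b_3 = 1 − 1 − 0 = 0. So H_3 ≅ 0.

H_0 ≅ Z,  H_1 ≅ Z^2,  H_2 = 0,  H_3 = 0.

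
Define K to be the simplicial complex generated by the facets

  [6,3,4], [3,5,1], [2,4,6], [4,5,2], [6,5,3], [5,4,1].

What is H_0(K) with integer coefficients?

H_0 ≅ Z.

Fix the vertex order 1 < 2 < 3 < 4 < 5 < 6 and write every simplex with vertices in increasing order. Then dim K = 2 and the simplices of K are:

  0-simplices (6): [1], [2], [3], [4], [5], [6]
  1-simplices (12): [1,3], [1,4], [1,5], [2,4], [2,5], [2,6], [3,4], [3,5], [3,6], [4,5], [4,6], [5,6]
  2-simplices (6): [1,3,5], [1,4,5], [2,4,5], [2,4,6], [3,4,6], [3,5,6]

so the chain groups are C_0 ≅ Z^6, C_1 ≅ Z^12, C_2 ≅ Z^6.

Boundary ∂_1: C_1 → C_0 sends each edge [p,q] (with p < q) to q − p. For instance
  ∂[3,4] = [4] − [3].
The resulting 6×12 matrix has rank 5, and its Smith normal form has invariant factors (1,1,1,1,1).

The boundary map ∂_2: C_2 → C_1 sends each 2-simplex [p,q,r] to [q,r] − [p,r] + [p,q]. For instance
  ∂[1,3,5] = [3,5] − [1,5] + [1,3],
  ∂[3,4,6] = [4,6] − [3,6] + [3,4].
This gives a 12×6 integer matrix of rank 6; reducing to Smith normal form yields diagonal entries (1,1,1,1,1,1).

Computing H_k = (kernel of ∂_k) / (image of ∂_{k+1}):

  H_0: rank C_0 − rank ∂_1 = 6 − 5 = 1, and the invariant factors of ∂_1 are all 1, so H_0 = Z.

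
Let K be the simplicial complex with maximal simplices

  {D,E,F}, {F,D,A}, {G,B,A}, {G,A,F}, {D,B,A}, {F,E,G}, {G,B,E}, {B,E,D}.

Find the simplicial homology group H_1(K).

H_1 ≅ 0.

We work with the vertex ordering A < B < D < E < F < G. The simplices of K, each written with vertices in increasing order, are:

  0-simplices (6): A, B, D, E, F, G
  1-simplices (12): AB, AD, AF, AG, BD, BE, BG, DE, DF, EF, EG, FG
  2-simplices (8): ABD, ABG, ADF, AFG, BDE, BEG, DEF, EFG

so the chain groups are C_0 ≅ Z^6, C_1 ≅ Z^12, C_2 ≅ Z^8.

∂_1: C_1 → C_0 maps an edge to its endpoints' difference, ∂[p,q] = q − p.
As a 6×12 matrix over Z this has rank 5, with invariant factors (1,1,1,1,1).

∂_2: C_2 → C_1 sends each 2-simplex [p,q,r] to [q,r] − [p,r] + [p,q]. For instance
  ∂ABG = BG − AG + AB,
  ∂EFG = FG − EG + EF.
The 12×8 boundary matrix has rank 7 and Smith normal form diag(1,1,1,1,1,1,1).

Reading off H_k = ker ∂_k / im ∂_{k+1}:

  H_1: rank ker ∂_1 − rank ∂_2 = (12 − 5) − 7 = 0, and the invariant factors of ∂_2 are all 1, so H_1 ≅ 0.

(K is a triangulation of the 2-sphere S^2.)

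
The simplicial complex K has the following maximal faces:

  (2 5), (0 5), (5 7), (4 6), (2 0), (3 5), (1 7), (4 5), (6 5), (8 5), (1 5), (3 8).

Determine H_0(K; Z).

H_0 = Z.

K has 9 vertices, 12 edges.
rank ∂_0 = 0, rank ∂_1 = 8 ⇒ b_0 = 9 − 0 − 8 = 1; all invariant factors of ∂_1 are 1 so no torsion. So H_0 = Z.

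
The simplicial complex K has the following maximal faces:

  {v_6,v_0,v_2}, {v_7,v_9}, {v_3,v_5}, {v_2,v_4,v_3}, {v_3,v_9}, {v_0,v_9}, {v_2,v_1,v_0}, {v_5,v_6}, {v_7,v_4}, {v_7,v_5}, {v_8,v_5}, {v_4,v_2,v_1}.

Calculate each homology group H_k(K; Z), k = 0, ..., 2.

H_0 = Z,  H_1 = Z^4,  H_2 = 0.

Fix the vertex order v_0 < v_1 < v_2 < v_3 < v_4 < v_5 < v_6 < v_7 < v_8 < v_9 and write every simplex with vertices in increasing order. Then dim K = 2 and the simplices of K are:

  0-simplices (10): [v_0], [v_1], [v_2], [v_3], [v_4], [v_5], [v_6], [v_7], [v_8], [v_9]
  1-simplices (17): (17 of them)
  2-simplices (4): [v_0,v_1,v_2], [v_0,v_2,v_6], [v_1,v_2,v_4], [v_2,v_3,v_4]

Hence C_0 ≅ Z^10, C_1 ≅ Z^17, C_2 ≅ Z^4.

∂_1: C_1 → C_0 is given by ∂[p,q] = [q] − [p]. For instance
  ∂[v_2,v_4] = [v_4] − [v_2].
As a 10×17 matrix over Z this has rank 9, with invariant factors (1,1,1,1,1,1,1,1,1).

Boundary ∂_2: C_2 → C_1 maps a triangle to the signed sum of its edges. For instance
  ∂[v_2,v_3,v_4] = [v_3,v_4] − [v_2,v_4] + [v_2,v_3],
  ∂[v_0,v_1,v_2] = [v_1,v_2] − [v_0,v_2] + [v_0,v_1].
The resulting 17×4 matrix has rank 4, and its Smith normal form has invariant factors (1,1,1,1).

From H_k ≅ ker(∂_k) / im(∂_{k+1}) we obtain:

  H_0: rank C_0 − rank ∂_1 = 10 − 9 = 1, and the invariant factors of ∂_1 are all 1, so H_0 = Z.
  H_1: rank ker ∂_1 − rank ∂_2 = (17 − 9) − 4 = 4, and the invariant factors of ∂_2 are all 1, so H_1 = Z^4.
  H_2: rank ker ∂_2 − rank ∂_3 = (4 − 4) − 0 = 0, and there is no ∂_3, so H_2 = 0.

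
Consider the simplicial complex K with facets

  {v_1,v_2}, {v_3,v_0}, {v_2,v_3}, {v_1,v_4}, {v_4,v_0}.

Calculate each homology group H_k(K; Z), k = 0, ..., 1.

H_0 = Z,  H_1 = Z.

Take the total order v_0 < v_1 < v_2 < v_3 < v_4 on the vertex set. Then K (dimension 1) consists of the simplices:

  0-simplices (5): [v_0], [v_1], [v_2], [v_3], [v_4]
  1-simplices (5): [v_0,v_3], [v_0,v_4], [v_1,v_2], [v_1,v_4], [v_2,v_3]

giving chain groups C_0 ≅ Z^5, C_1 ≅ Z^5.

The boundary map ∂_1: C_1 → C_0 is given by ∂[p,q] = [q] − [p].
The 5×5 boundary matrix has rank 4 and Smith normal form diag(1,1,1,1).

Now H_k = ker ∂_k / im ∂_{k+1}, so:

  H_0: rank C_0 − rank ∂_1 = 5 − 4 = 1, and the invariant factors of ∂_1 are all 1, so H_0 = Z.
  H_1: rank ker ∂_1 − rank ∂_2 = (5 − 4) − 0 = 1, and there is no ∂_2, so H_1 = Z.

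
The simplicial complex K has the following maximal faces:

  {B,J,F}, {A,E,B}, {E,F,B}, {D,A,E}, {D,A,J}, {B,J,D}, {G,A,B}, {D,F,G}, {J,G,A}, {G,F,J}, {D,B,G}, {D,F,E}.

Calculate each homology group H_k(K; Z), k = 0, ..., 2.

Order the vertices as A < B < D < E < F < G < J. Listing each simplex with vertices in this order, K has dimension 2 with simplices:

  0-simplices (7): A, B, D, E, F, G, J
  1-simplices (18): AB, AD, AE, AG, AJ, BD, BE, BF, BG, BJ, DE, DF, DG, DJ, EF, FG, FJ, GJ
  2-simplices (12): ABE, ABG, ADE, ADJ, AGJ, BDG, BDJ, BEF, BFJ, DEF, DFG, FGJ

Hence C_0 ≅ Z^7, C_1 ≅ Z^18, C_2 ≅ Z^12.

The boundary map ∂_1: C_1 → C_0 sends each edge [p,q] (with p < q) to q − p. For instance
  ∂AD = D − A.
This gives a 7×18 integer matrix of rank 6; reducing to Smith normal form yields diagonal entries (1,1,1,1,1,1).

The boundary map ∂_2: C_2 → C_1 sends each 2-simplex [p,q,r] to [q,r] − [p,r] + [p,q]. For instance
  ∂BEF = EF − BF + BE,
  ∂ADE = DE − AE + AD.
As a 18×12 matrix over Z this has rank 12, with invariant factors (1,1,1,1,1,1,1,1,1,1,1,2).

Now H_k = ker ∂_k / im ∂_{k+1}, so:

  H_0: rank C_0 − rank ∂_1 = 7 − 6 = 1, and the invariant factors of ∂_1 are all 1, so H_0 ≅ Z.
  H_1: rank ker ∂_1 − rank ∂_2 = (18 − 6) − 12 = 0, and ∂_2 has invariant factor 2 > 1, so H_1 ≅ Z/2.
  H_2: rank ker ∂_2 − rank ∂_3 = (12 − 12) − 0 = 0, and there is no ∂_3, so H_2 ≅ 0.

H_0 ≅ Z,  H_1 ≅ Z/2,  H_2 = 0.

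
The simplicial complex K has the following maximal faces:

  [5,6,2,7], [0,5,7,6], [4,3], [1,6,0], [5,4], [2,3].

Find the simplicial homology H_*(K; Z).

K has 8 vertices, 14 edges, 8 triangles, 2 3-simplices.
rank ∂_0 = 0, rank ∂_1 = 7 ⇒ b_0 = 8 − 0 − 7 = 1; all invariant factors of ∂_1 are 1 so no torsion. So H_0 ≅ Z.
rank ∂_1 = 7, rank ∂_2 = 6 ⇒ b_1 = 14 − 7 − 6 = 1; all invariant factors of ∂_2 are 1 so no torsion. So H_1 ≅ Z.
rank ∂_2 = 6, rank ∂_3 = 2 ⇒ b_2 = 8 − 6 − 2 = 0; all invariant factors of ∂_3 are 1 so no torsion. So H_2 ≅ 0.
rank ∂_3 = 2, rank ∂_4 = 0 ⇒ b_3 = 2 − 2 − 0 = 0. So H_3 ≅ 0.

H_0 ≅ Z,  H_1 ≅ Z,  H_2 = 0,  H_3 = 0.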